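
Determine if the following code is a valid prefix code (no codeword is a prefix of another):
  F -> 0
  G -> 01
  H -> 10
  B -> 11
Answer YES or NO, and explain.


Checking each pair (does one codeword prefix another?):
  F='0' vs G='01': prefix -- VIOLATION

NO -- this is NOT a valid prefix code. F (0) is a prefix of G (01).


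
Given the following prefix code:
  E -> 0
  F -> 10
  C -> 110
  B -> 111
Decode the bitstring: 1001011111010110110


Decoding step by step:
Bits 10 -> F
Bits 0 -> E
Bits 10 -> F
Bits 111 -> B
Bits 110 -> C
Bits 10 -> F
Bits 110 -> C
Bits 110 -> C


Decoded message: FEFBCFCC


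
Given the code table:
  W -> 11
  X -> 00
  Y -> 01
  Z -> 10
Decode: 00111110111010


Decoding:
00 -> X
11 -> W
11 -> W
10 -> Z
11 -> W
10 -> Z
10 -> Z


Result: XWWZWZZ


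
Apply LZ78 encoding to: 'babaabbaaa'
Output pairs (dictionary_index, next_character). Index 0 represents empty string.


LZ78 encoding steps:
Dictionary: {0: ''}
Step 1: w='' (idx 0), next='b' -> output (0, 'b'), add 'b' as idx 1
Step 2: w='' (idx 0), next='a' -> output (0, 'a'), add 'a' as idx 2
Step 3: w='b' (idx 1), next='a' -> output (1, 'a'), add 'ba' as idx 3
Step 4: w='a' (idx 2), next='b' -> output (2, 'b'), add 'ab' as idx 4
Step 5: w='ba' (idx 3), next='a' -> output (3, 'a'), add 'baa' as idx 5
Step 6: w='a' (idx 2), end of input -> output (2, '')


Encoded: [(0, 'b'), (0, 'a'), (1, 'a'), (2, 'b'), (3, 'a'), (2, '')]


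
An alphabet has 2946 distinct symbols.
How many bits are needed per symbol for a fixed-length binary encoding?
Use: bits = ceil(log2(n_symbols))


log2(2946) = 11.5245
Bracket: 2^11 = 2048 < 2946 <= 2^12 = 4096
So ceil(log2(2946)) = 12

bits = ceil(log2(2946)) = ceil(11.5245) = 12 bits


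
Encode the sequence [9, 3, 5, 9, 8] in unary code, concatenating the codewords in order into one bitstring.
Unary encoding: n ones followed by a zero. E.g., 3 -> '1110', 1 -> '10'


Encode each number as n ones followed by a terminating 0:
  9 -> 1111111110 (10 bits)
  3 -> 1110 (4 bits)
  5 -> 111110 (6 bits)
  9 -> 1111111110 (10 bits)
  8 -> 111111110 (9 bits)
Total length = 10 + 4 + 6 + 10 + 9 = 39 bits.

Unary([9, 3, 5, 9, 8]) = 111111111011101111101111111110111111110 (39 bits)


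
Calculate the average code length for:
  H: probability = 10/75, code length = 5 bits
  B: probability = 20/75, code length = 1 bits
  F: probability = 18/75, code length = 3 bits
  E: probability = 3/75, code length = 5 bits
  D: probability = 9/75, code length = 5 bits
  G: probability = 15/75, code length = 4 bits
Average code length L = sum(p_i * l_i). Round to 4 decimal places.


Weighted contributions p_i * l_i:
  H: (10/75) * 5 = 50/75
  B: (20/75) * 1 = 20/75
  F: (18/75) * 3 = 54/75
  E: (3/75) * 5 = 15/75
  D: (9/75) * 5 = 45/75
  G: (15/75) * 4 = 60/75
Sum = (50 + 20 + 54 + 15 + 45 + 60)/75 = 244/75

L = 244/75 = 3.2533 bits/symbol


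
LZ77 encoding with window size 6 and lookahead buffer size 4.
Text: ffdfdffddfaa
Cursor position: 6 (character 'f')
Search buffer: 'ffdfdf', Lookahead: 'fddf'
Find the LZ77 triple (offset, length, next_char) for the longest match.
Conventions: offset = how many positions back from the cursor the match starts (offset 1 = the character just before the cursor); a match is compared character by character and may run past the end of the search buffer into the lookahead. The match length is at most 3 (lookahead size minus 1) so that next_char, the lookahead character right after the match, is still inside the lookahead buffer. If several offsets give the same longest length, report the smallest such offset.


Try each offset into the search buffer:
  offset=1 (pos 5, char 'f'): match length 1
  offset=2 (pos 4, char 'd'): match length 0
  offset=3 (pos 3, char 'f'): match length 2
  offset=4 (pos 2, char 'd'): match length 0
  offset=5 (pos 1, char 'f'): match length 2
  offset=6 (pos 0, char 'f'): match length 1
Longest match has length 2, found at offsets 3, 5; take the smallest, offset 3.
next_char = character at position 6 + 2 = 8 -> 'd'

Best match: offset=3, length=2 (matching 'fd' starting at position 3)
LZ77 triple: (3, 2, 'd')


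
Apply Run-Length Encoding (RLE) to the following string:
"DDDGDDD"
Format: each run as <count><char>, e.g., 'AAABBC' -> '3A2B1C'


Scanning runs left to right:
  i=0: run of 'D' x 3 -> '3D'
  i=3: run of 'G' x 1 -> '1G'
  i=4: run of 'D' x 3 -> '3D'

RLE = 3D1G3D


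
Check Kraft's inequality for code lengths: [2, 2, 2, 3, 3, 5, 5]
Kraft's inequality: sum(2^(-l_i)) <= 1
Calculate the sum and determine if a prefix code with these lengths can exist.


Sum = 2^(-2) + 2^(-2) + 2^(-2) + 2^(-3) + 2^(-3) + 2^(-5) + 2^(-5)
    = 0.25 + 0.25 + 0.25 + 0.125 + 0.125 + 0.03125 + 0.03125
    = 34/32 = 1.0625
Since 1.0625 > 1, Kraft's inequality is NOT satisfied.
A prefix code with these lengths CANNOT exist.

Kraft sum = 1.0625. Not satisfied.


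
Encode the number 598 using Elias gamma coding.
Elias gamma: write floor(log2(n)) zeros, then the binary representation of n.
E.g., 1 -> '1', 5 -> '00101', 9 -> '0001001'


num_bits = floor(log2(598)) + 1 = 10
leading_zeros = num_bits - 1 = 9
binary(598) = 1001010110

Elias gamma(598) = '000000000' + '1001010110' = 0000000001001010110 (19 bits)


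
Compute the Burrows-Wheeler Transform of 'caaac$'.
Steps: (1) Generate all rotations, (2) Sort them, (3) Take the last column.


Rotations (sorted):
  0: $caaac -> last char: c
  1: aaac$c -> last char: c
  2: aac$ca -> last char: a
  3: ac$caa -> last char: a
  4: c$caaa -> last char: a
  5: caaac$ -> last char: $


BWT = ccaaa$


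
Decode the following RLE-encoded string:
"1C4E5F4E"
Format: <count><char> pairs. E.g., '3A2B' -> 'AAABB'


Expanding each <count><char> pair:
  1C -> 'C'
  4E -> 'EEEE'
  5F -> 'FFFFF'
  4E -> 'EEEE'

Decoded = CEEEEFFFFFEEEE


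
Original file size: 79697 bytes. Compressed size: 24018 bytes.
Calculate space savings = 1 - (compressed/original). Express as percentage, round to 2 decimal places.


ratio = compressed/original = 24018/79697 = 0.301366
savings = 1 - ratio = 1 - 0.301366 = 0.698634
as a percentage: 0.698634 * 100 = 69.86%

Space savings = 1 - 24018/79697 = 69.86%


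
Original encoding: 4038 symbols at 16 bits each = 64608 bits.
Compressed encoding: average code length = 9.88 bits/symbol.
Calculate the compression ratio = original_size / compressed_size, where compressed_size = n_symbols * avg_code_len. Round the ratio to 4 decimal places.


original_size = n_symbols * orig_bits = 4038 * 16 = 64608 bits
compressed_size = n_symbols * avg_code_len = 4038 * 9.88 = 39895.44 bits
ratio = original_size / compressed_size = 64608 / 39895.44 = 1.6194

Compression ratio = 1.6194


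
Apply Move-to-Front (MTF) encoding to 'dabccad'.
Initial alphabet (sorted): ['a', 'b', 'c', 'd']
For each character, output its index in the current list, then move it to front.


MTF encoding:
'd': index 3 in ['a', 'b', 'c', 'd'] -> ['d', 'a', 'b', 'c']
'a': index 1 in ['d', 'a', 'b', 'c'] -> ['a', 'd', 'b', 'c']
'b': index 2 in ['a', 'd', 'b', 'c'] -> ['b', 'a', 'd', 'c']
'c': index 3 in ['b', 'a', 'd', 'c'] -> ['c', 'b', 'a', 'd']
'c': index 0 in ['c', 'b', 'a', 'd'] -> ['c', 'b', 'a', 'd']
'a': index 2 in ['c', 'b', 'a', 'd'] -> ['a', 'c', 'b', 'd']
'd': index 3 in ['a', 'c', 'b', 'd'] -> ['d', 'a', 'c', 'b']


Output: [3, 1, 2, 3, 0, 2, 3]


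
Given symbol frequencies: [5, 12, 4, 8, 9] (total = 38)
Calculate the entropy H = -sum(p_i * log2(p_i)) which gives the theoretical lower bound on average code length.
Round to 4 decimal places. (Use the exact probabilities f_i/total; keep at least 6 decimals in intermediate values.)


Per-symbol terms -p_i * log2(p_i) with p_i = f_i/38:
  p = 5/38 = 0.131579: log2(p) = -2.925999, -p*log2(p) = 0.385000
  p = 12/38 = 0.315789: log2(p) = -1.662965, -p*log2(p) = 0.525147
  p = 4/38 = 0.105263: log2(p) = -3.247928, -p*log2(p) = 0.341887
  p = 8/38 = 0.210526: log2(p) = -2.247928, -p*log2(p) = 0.473248
  p = 9/38 = 0.236842: log2(p) = -2.078003, -p*log2(p) = 0.492158
H = 0.385000 + 0.525147 + 0.341887 + 0.473248 + 0.492158 = 2.217440

H = 2.2174 bits/symbol


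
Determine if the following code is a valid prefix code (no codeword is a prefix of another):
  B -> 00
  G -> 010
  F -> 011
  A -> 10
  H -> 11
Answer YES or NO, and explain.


Checking each pair (does one codeword prefix another?):
  B='00' vs G='010': no prefix
  B='00' vs F='011': no prefix
  B='00' vs A='10': no prefix
  B='00' vs H='11': no prefix
  G='010' vs B='00': no prefix
  G='010' vs F='011': no prefix
  G='010' vs A='10': no prefix
  G='010' vs H='11': no prefix
  F='011' vs B='00': no prefix
  F='011' vs G='010': no prefix
  F='011' vs A='10': no prefix
  F='011' vs H='11': no prefix
  A='10' vs B='00': no prefix
  A='10' vs G='010': no prefix
  A='10' vs F='011': no prefix
  A='10' vs H='11': no prefix
  H='11' vs B='00': no prefix
  H='11' vs G='010': no prefix
  H='11' vs F='011': no prefix
  H='11' vs A='10': no prefix
No violation found over all pairs.

YES -- this is a valid prefix code. No codeword is a prefix of any other codeword.


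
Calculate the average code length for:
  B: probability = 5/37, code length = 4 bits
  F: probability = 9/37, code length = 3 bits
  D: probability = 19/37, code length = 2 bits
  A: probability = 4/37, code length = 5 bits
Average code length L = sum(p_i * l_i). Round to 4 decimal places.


Weighted contributions p_i * l_i:
  B: (5/37) * 4 = 20/37
  F: (9/37) * 3 = 27/37
  D: (19/37) * 2 = 38/37
  A: (4/37) * 5 = 20/37
Sum = (20 + 27 + 38 + 20)/37 = 105/37

L = 105/37 = 2.8378 bits/symbol


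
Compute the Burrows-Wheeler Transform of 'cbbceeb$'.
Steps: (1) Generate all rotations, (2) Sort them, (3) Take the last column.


Rotations (sorted):
  0: $cbbceeb -> last char: b
  1: b$cbbcee -> last char: e
  2: bbceeb$c -> last char: c
  3: bceeb$cb -> last char: b
  4: cbbceeb$ -> last char: $
  5: ceeb$cbb -> last char: b
  6: eb$cbbce -> last char: e
  7: eeb$cbbc -> last char: c


BWT = becb$bec


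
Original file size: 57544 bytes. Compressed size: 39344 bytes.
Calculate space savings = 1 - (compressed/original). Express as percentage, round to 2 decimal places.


ratio = compressed/original = 39344/57544 = 0.68372
savings = 1 - ratio = 1 - 0.68372 = 0.31628
as a percentage: 0.31628 * 100 = 31.63%

Space savings = 1 - 39344/57544 = 31.63%


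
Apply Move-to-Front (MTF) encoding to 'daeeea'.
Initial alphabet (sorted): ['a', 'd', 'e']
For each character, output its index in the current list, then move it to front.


MTF encoding:
'd': index 1 in ['a', 'd', 'e'] -> ['d', 'a', 'e']
'a': index 1 in ['d', 'a', 'e'] -> ['a', 'd', 'e']
'e': index 2 in ['a', 'd', 'e'] -> ['e', 'a', 'd']
'e': index 0 in ['e', 'a', 'd'] -> ['e', 'a', 'd']
'e': index 0 in ['e', 'a', 'd'] -> ['e', 'a', 'd']
'a': index 1 in ['e', 'a', 'd'] -> ['a', 'e', 'd']


Output: [1, 1, 2, 0, 0, 1]


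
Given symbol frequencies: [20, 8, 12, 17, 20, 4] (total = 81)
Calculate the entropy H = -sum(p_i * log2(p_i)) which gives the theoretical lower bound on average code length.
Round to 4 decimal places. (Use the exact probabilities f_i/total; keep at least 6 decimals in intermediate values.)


Per-symbol terms -p_i * log2(p_i) with p_i = f_i/81:
  p = 20/81 = 0.246914: log2(p) = -2.017922, -p*log2(p) = 0.498252
  p = 8/81 = 0.098765: log2(p) = -3.339850, -p*log2(p) = 0.329862
  p = 12/81 = 0.148148: log2(p) = -2.754888, -p*log2(p) = 0.408131
  p = 17/81 = 0.209877: log2(p) = -2.252387, -p*log2(p) = 0.472723
  p = 20/81 = 0.246914: log2(p) = -2.017922, -p*log2(p) = 0.498252
  p = 4/81 = 0.049383: log2(p) = -4.339850, -p*log2(p) = 0.214314
H = 0.498252 + 0.329862 + 0.408131 + 0.472723 + 0.498252 + 0.214314 = 2.421534

H = 2.4215 bits/symbol


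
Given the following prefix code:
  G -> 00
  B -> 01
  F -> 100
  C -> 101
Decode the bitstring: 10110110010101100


Decoding step by step:
Bits 101 -> C
Bits 101 -> C
Bits 100 -> F
Bits 101 -> C
Bits 01 -> B
Bits 100 -> F


Decoded message: CCFCBF


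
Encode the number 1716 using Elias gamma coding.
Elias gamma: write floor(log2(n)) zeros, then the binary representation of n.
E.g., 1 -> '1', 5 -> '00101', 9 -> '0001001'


num_bits = floor(log2(1716)) + 1 = 11
leading_zeros = num_bits - 1 = 10
binary(1716) = 11010110100

Elias gamma(1716) = '0000000000' + '11010110100' = 000000000011010110100 (21 bits)


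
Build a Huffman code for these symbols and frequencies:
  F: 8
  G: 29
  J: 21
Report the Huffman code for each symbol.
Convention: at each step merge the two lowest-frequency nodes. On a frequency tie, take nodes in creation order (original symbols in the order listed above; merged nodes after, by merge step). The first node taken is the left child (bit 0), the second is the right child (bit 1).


Huffman tree construction:
Step 1: Merge F(8) + J(21) = 29
Step 2: Merge G(29) + (F+J)(29) = 58
Read each symbol's code off the tree from the root (left child = 0, right child = 1).

Codes:
  F: 10 (length 2)
  G: 0 (length 1)
  J: 11 (length 2)
Average code length: 87/58 = 1.5000 bits/symbol


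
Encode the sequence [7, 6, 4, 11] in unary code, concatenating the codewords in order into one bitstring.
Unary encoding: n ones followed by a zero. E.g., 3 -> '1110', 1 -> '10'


Encode each number as n ones followed by a terminating 0:
  7 -> 11111110 (8 bits)
  6 -> 1111110 (7 bits)
  4 -> 11110 (5 bits)
  11 -> 111111111110 (12 bits)
Total length = 8 + 7 + 5 + 12 = 32 bits.

Unary([7, 6, 4, 11]) = 11111110111111011110111111111110 (32 bits)


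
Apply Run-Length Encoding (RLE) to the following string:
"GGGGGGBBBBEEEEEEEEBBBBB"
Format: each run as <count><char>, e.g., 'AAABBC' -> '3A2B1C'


Scanning runs left to right:
  i=0: run of 'G' x 6 -> '6G'
  i=6: run of 'B' x 4 -> '4B'
  i=10: run of 'E' x 8 -> '8E'
  i=18: run of 'B' x 5 -> '5B'

RLE = 6G4B8E5B


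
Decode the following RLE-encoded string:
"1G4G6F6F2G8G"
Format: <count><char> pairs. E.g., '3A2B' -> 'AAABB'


Expanding each <count><char> pair:
  1G -> 'G'
  4G -> 'GGGG'
  6F -> 'FFFFFF'
  6F -> 'FFFFFF'
  2G -> 'GG'
  8G -> 'GGGGGGGG'

Decoded = GGGGGFFFFFFFFFFFFGGGGGGGGGG


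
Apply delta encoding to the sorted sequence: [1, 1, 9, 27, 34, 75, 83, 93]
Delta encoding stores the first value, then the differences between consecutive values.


First value: 1
Deltas:
  1 - 1 = 0
  9 - 1 = 8
  27 - 9 = 18
  34 - 27 = 7
  75 - 34 = 41
  83 - 75 = 8
  93 - 83 = 10


Delta encoded: [1, 0, 8, 18, 7, 41, 8, 10]


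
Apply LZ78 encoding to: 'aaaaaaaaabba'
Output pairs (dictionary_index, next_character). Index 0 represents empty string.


LZ78 encoding steps:
Dictionary: {0: ''}
Step 1: w='' (idx 0), next='a' -> output (0, 'a'), add 'a' as idx 1
Step 2: w='a' (idx 1), next='a' -> output (1, 'a'), add 'aa' as idx 2
Step 3: w='aa' (idx 2), next='a' -> output (2, 'a'), add 'aaa' as idx 3
Step 4: w='aaa' (idx 3), next='b' -> output (3, 'b'), add 'aaab' as idx 4
Step 5: w='' (idx 0), next='b' -> output (0, 'b'), add 'b' as idx 5
Step 6: w='a' (idx 1), end of input -> output (1, '')


Encoded: [(0, 'a'), (1, 'a'), (2, 'a'), (3, 'b'), (0, 'b'), (1, '')]


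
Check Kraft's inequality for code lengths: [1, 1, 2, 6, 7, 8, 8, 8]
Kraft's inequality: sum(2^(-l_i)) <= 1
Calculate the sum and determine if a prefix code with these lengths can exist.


Sum = 2^(-1) + 2^(-1) + 2^(-2) + 2^(-6) + 2^(-7) + 2^(-8) + 2^(-8) + 2^(-8)
    = 0.5 + 0.5 + 0.25 + 0.015625 + 0.0078125 + 0.00390625 + 0.00390625 + 0.00390625
    = 329/256 = 1.28515625
Since 1.28515625 > 1, Kraft's inequality is NOT satisfied.
A prefix code with these lengths CANNOT exist.

Kraft sum = 1.28515625. Not satisfied.


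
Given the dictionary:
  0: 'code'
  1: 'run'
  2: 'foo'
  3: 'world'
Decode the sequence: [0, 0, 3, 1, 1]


Look up each index in the dictionary:
  0 -> 'code'
  0 -> 'code'
  3 -> 'world'
  1 -> 'run'
  1 -> 'run'

Decoded: "code code world run run"


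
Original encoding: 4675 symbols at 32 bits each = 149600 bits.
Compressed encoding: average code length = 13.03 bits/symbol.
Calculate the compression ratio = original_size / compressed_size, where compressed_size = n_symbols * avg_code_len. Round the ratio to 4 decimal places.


original_size = n_symbols * orig_bits = 4675 * 32 = 149600 bits
compressed_size = n_symbols * avg_code_len = 4675 * 13.03 = 60915.25 bits
ratio = original_size / compressed_size = 149600 / 60915.25 = 2.4559

Compression ratio = 2.4559


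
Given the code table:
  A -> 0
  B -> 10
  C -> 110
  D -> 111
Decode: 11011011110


Decoding:
110 -> C
110 -> C
111 -> D
10 -> B


Result: CCDB


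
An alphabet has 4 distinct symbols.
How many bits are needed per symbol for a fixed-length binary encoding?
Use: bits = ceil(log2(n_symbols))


log2(4) = 2.0
Bracket: 2^1 = 2 < 4 <= 2^2 = 4
So ceil(log2(4)) = 2

bits = ceil(log2(4)) = ceil(2.0) = 2 bits


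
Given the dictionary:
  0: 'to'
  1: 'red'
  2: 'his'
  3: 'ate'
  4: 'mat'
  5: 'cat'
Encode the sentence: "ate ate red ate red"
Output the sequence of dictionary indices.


Look up each word in the dictionary:
  'ate' -> 3
  'ate' -> 3
  'red' -> 1
  'ate' -> 3
  'red' -> 1

Encoded: [3, 3, 1, 3, 1]


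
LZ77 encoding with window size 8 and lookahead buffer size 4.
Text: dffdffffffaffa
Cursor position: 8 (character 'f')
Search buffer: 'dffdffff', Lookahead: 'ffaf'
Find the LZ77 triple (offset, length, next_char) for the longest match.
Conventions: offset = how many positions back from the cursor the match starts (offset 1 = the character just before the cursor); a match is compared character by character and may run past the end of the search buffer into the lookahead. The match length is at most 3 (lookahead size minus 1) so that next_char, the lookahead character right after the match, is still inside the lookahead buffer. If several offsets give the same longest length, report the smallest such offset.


Try each offset into the search buffer:
  offset=1 (pos 7, char 'f'): match length 2
  offset=2 (pos 6, char 'f'): match length 2
  offset=3 (pos 5, char 'f'): match length 2
  offset=4 (pos 4, char 'f'): match length 2
  offset=5 (pos 3, char 'd'): match length 0
  offset=6 (pos 2, char 'f'): match length 1
  offset=7 (pos 1, char 'f'): match length 2
  offset=8 (pos 0, char 'd'): match length 0
Longest match has length 2, found at offsets 1, 2, 3, 4, 7; take the smallest, offset 1.
next_char = character at position 8 + 2 = 10 -> 'a'

Best match: offset=1, length=2 (matching 'ff' starting at position 7)
LZ77 triple: (1, 2, 'a')


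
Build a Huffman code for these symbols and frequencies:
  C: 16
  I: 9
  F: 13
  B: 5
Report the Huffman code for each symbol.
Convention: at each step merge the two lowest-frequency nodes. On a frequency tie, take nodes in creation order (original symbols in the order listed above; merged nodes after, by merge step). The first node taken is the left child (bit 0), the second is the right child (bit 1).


Huffman tree construction:
Step 1: Merge B(5) + I(9) = 14
Step 2: Merge F(13) + (B+I)(14) = 27
Step 3: Merge C(16) + (F+(B+I))(27) = 43
Read each symbol's code off the tree from the root (left child = 0, right child = 1).

Codes:
  C: 0 (length 1)
  I: 111 (length 3)
  F: 10 (length 2)
  B: 110 (length 3)
Average code length: 84/43 = 1.9535 bits/symbol


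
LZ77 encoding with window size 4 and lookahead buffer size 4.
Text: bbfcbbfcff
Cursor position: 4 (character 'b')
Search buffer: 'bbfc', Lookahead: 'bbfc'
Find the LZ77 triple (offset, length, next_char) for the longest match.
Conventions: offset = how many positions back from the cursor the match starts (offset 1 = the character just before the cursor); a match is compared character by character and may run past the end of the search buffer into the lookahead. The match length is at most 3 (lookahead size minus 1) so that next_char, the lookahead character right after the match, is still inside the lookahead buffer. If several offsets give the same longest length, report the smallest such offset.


Try each offset into the search buffer:
  offset=1 (pos 3, char 'c'): match length 0
  offset=2 (pos 2, char 'f'): match length 0
  offset=3 (pos 1, char 'b'): match length 1
  offset=4 (pos 0, char 'b'): match length 3
Longest match has length 3 at offset 4.
next_char = character at position 4 + 3 = 7 -> 'c'

Best match: offset=4, length=3 (matching 'bbf' starting at position 0)
LZ77 triple: (4, 3, 'c')


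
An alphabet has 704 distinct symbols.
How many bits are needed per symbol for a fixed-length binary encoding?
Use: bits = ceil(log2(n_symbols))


log2(704) = 9.4594
Bracket: 2^9 = 512 < 704 <= 2^10 = 1024
So ceil(log2(704)) = 10

bits = ceil(log2(704)) = ceil(9.4594) = 10 bits


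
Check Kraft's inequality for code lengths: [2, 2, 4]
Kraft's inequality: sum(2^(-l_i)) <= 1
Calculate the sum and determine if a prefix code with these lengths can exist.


Sum = 2^(-2) + 2^(-2) + 2^(-4)
    = 0.25 + 0.25 + 0.0625
    = 9/16 = 0.5625
Since 0.5625 <= 1, Kraft's inequality IS satisfied.
A prefix code with these lengths CAN exist.

Kraft sum = 0.5625. Satisfied.


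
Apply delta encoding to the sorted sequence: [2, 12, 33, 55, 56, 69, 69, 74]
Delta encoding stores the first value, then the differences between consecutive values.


First value: 2
Deltas:
  12 - 2 = 10
  33 - 12 = 21
  55 - 33 = 22
  56 - 55 = 1
  69 - 56 = 13
  69 - 69 = 0
  74 - 69 = 5


Delta encoded: [2, 10, 21, 22, 1, 13, 0, 5]


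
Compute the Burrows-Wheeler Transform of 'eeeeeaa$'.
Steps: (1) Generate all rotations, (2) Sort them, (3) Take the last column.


Rotations (sorted):
  0: $eeeeeaa -> last char: a
  1: a$eeeeea -> last char: a
  2: aa$eeeee -> last char: e
  3: eaa$eeee -> last char: e
  4: eeaa$eee -> last char: e
  5: eeeaa$ee -> last char: e
  6: eeeeaa$e -> last char: e
  7: eeeeeaa$ -> last char: $


BWT = aaeeeee$


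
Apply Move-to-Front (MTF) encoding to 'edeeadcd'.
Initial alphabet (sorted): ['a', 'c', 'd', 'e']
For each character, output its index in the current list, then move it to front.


MTF encoding:
'e': index 3 in ['a', 'c', 'd', 'e'] -> ['e', 'a', 'c', 'd']
'd': index 3 in ['e', 'a', 'c', 'd'] -> ['d', 'e', 'a', 'c']
'e': index 1 in ['d', 'e', 'a', 'c'] -> ['e', 'd', 'a', 'c']
'e': index 0 in ['e', 'd', 'a', 'c'] -> ['e', 'd', 'a', 'c']
'a': index 2 in ['e', 'd', 'a', 'c'] -> ['a', 'e', 'd', 'c']
'd': index 2 in ['a', 'e', 'd', 'c'] -> ['d', 'a', 'e', 'c']
'c': index 3 in ['d', 'a', 'e', 'c'] -> ['c', 'd', 'a', 'e']
'd': index 1 in ['c', 'd', 'a', 'e'] -> ['d', 'c', 'a', 'e']


Output: [3, 3, 1, 0, 2, 2, 3, 1]


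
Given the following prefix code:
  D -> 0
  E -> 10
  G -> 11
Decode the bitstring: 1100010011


Decoding step by step:
Bits 11 -> G
Bits 0 -> D
Bits 0 -> D
Bits 0 -> D
Bits 10 -> E
Bits 0 -> D
Bits 11 -> G


Decoded message: GDDDEDG


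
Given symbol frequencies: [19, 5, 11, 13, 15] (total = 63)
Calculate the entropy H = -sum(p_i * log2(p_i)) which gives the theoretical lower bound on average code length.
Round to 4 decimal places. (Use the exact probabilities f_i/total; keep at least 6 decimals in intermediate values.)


Per-symbol terms -p_i * log2(p_i) with p_i = f_i/63:
  p = 19/63 = 0.301587: log2(p) = -1.729352, -p*log2(p) = 0.521551
  p = 5/63 = 0.079365: log2(p) = -3.655352, -p*log2(p) = 0.290107
  p = 11/63 = 0.174603: log2(p) = -2.517848, -p*log2(p) = 0.439624
  p = 13/63 = 0.206349: log2(p) = -2.276840, -p*log2(p) = 0.469824
  p = 15/63 = 0.238095: log2(p) = -2.070389, -p*log2(p) = 0.492950
H = 0.521551 + 0.290107 + 0.439624 + 0.469824 + 0.492950 = 2.214056

H = 2.2141 bits/symbol


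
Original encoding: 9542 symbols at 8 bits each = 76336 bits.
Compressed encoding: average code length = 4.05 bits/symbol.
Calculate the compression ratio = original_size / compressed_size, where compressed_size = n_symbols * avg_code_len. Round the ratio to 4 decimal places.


original_size = n_symbols * orig_bits = 9542 * 8 = 76336 bits
compressed_size = n_symbols * avg_code_len = 9542 * 4.05 = 38645.1 bits
ratio = original_size / compressed_size = 76336 / 38645.1 = 1.9753

Compression ratio = 1.9753


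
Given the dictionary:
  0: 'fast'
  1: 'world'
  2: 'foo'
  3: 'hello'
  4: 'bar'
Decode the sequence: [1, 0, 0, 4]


Look up each index in the dictionary:
  1 -> 'world'
  0 -> 'fast'
  0 -> 'fast'
  4 -> 'bar'

Decoded: "world fast fast bar"


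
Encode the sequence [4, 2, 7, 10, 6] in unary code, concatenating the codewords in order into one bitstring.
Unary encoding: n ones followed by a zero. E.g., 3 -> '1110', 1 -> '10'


Encode each number as n ones followed by a terminating 0:
  4 -> 11110 (5 bits)
  2 -> 110 (3 bits)
  7 -> 11111110 (8 bits)
  10 -> 11111111110 (11 bits)
  6 -> 1111110 (7 bits)
Total length = 5 + 3 + 8 + 11 + 7 = 34 bits.

Unary([4, 2, 7, 10, 6]) = 1111011011111110111111111101111110 (34 bits)


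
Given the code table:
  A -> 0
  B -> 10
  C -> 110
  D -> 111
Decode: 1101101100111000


Decoding:
110 -> C
110 -> C
110 -> C
0 -> A
111 -> D
0 -> A
0 -> A
0 -> A


Result: CCCADAAA


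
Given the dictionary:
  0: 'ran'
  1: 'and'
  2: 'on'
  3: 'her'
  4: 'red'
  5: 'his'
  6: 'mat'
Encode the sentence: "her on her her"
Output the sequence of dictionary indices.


Look up each word in the dictionary:
  'her' -> 3
  'on' -> 2
  'her' -> 3
  'her' -> 3

Encoded: [3, 2, 3, 3]


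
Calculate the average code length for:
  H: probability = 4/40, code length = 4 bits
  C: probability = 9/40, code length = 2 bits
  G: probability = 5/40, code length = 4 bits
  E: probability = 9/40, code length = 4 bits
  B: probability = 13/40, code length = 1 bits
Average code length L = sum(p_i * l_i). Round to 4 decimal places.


Weighted contributions p_i * l_i:
  H: (4/40) * 4 = 16/40
  C: (9/40) * 2 = 18/40
  G: (5/40) * 4 = 20/40
  E: (9/40) * 4 = 36/40
  B: (13/40) * 1 = 13/40
Sum = (16 + 18 + 20 + 36 + 13)/40 = 103/40

L = 103/40 = 2.5750 bits/symbol


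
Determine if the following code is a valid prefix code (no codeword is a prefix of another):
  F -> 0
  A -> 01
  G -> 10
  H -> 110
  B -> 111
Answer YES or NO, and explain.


Checking each pair (does one codeword prefix another?):
  F='0' vs A='01': prefix -- VIOLATION

NO -- this is NOT a valid prefix code. F (0) is a prefix of A (01).


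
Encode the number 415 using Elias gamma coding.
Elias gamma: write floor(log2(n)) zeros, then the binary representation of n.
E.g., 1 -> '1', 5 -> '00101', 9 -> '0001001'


num_bits = floor(log2(415)) + 1 = 9
leading_zeros = num_bits - 1 = 8
binary(415) = 110011111

Elias gamma(415) = '00000000' + '110011111' = 00000000110011111 (17 bits)


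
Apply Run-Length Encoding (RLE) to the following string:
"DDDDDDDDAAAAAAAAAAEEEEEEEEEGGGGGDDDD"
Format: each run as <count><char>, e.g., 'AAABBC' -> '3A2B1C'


Scanning runs left to right:
  i=0: run of 'D' x 8 -> '8D'
  i=8: run of 'A' x 10 -> '10A'
  i=18: run of 'E' x 9 -> '9E'
  i=27: run of 'G' x 5 -> '5G'
  i=32: run of 'D' x 4 -> '4D'

RLE = 8D10A9E5G4D


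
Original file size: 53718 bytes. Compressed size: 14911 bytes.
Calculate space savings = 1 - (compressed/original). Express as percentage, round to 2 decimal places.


ratio = compressed/original = 14911/53718 = 0.277579
savings = 1 - ratio = 1 - 0.277579 = 0.722421
as a percentage: 0.722421 * 100 = 72.24%

Space savings = 1 - 14911/53718 = 72.24%


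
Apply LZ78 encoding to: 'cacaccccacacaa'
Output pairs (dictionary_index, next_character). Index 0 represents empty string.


LZ78 encoding steps:
Dictionary: {0: ''}
Step 1: w='' (idx 0), next='c' -> output (0, 'c'), add 'c' as idx 1
Step 2: w='' (idx 0), next='a' -> output (0, 'a'), add 'a' as idx 2
Step 3: w='c' (idx 1), next='a' -> output (1, 'a'), add 'ca' as idx 3
Step 4: w='c' (idx 1), next='c' -> output (1, 'c'), add 'cc' as idx 4
Step 5: w='cc' (idx 4), next='a' -> output (4, 'a'), add 'cca' as idx 5
Step 6: w='ca' (idx 3), next='c' -> output (3, 'c'), add 'cac' as idx 6
Step 7: w='a' (idx 2), next='a' -> output (2, 'a'), add 'aa' as idx 7


Encoded: [(0, 'c'), (0, 'a'), (1, 'a'), (1, 'c'), (4, 'a'), (3, 'c'), (2, 'a')]


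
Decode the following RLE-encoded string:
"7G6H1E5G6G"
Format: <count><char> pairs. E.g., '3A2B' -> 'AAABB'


Expanding each <count><char> pair:
  7G -> 'GGGGGGG'
  6H -> 'HHHHHH'
  1E -> 'E'
  5G -> 'GGGGG'
  6G -> 'GGGGGG'

Decoded = GGGGGGGHHHHHHEGGGGGGGGGGG


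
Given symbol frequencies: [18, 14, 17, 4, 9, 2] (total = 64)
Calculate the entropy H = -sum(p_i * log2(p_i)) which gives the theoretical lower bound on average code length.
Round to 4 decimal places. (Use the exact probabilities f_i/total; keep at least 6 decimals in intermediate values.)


Per-symbol terms -p_i * log2(p_i) with p_i = f_i/64:
  p = 18/64 = 0.281250: log2(p) = -1.830075, -p*log2(p) = 0.514709
  p = 14/64 = 0.218750: log2(p) = -2.192645, -p*log2(p) = 0.479641
  p = 17/64 = 0.265625: log2(p) = -1.912537, -p*log2(p) = 0.508018
  p = 4/64 = 0.062500: log2(p) = -4.000000, -p*log2(p) = 0.250000
  p = 9/64 = 0.140625: log2(p) = -2.830075, -p*log2(p) = 0.397979
  p = 2/64 = 0.031250: log2(p) = -5.000000, -p*log2(p) = 0.156250
H = 0.514709 + 0.479641 + 0.508018 + 0.250000 + 0.397979 + 0.156250 = 2.306597

H = 2.3066 bits/symbol


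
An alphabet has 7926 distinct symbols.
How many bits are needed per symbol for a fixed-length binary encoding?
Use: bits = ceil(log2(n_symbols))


log2(7926) = 12.9524
Bracket: 2^12 = 4096 < 7926 <= 2^13 = 8192
So ceil(log2(7926)) = 13

bits = ceil(log2(7926)) = ceil(12.9524) = 13 bits


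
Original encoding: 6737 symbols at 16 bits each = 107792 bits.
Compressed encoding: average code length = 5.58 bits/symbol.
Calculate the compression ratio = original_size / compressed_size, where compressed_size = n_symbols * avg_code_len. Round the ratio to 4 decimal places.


original_size = n_symbols * orig_bits = 6737 * 16 = 107792 bits
compressed_size = n_symbols * avg_code_len = 6737 * 5.58 = 37592.46 bits
ratio = original_size / compressed_size = 107792 / 37592.46 = 2.8674

Compression ratio = 2.8674


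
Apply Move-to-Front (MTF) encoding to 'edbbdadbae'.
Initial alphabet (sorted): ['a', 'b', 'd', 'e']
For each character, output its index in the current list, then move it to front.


MTF encoding:
'e': index 3 in ['a', 'b', 'd', 'e'] -> ['e', 'a', 'b', 'd']
'd': index 3 in ['e', 'a', 'b', 'd'] -> ['d', 'e', 'a', 'b']
'b': index 3 in ['d', 'e', 'a', 'b'] -> ['b', 'd', 'e', 'a']
'b': index 0 in ['b', 'd', 'e', 'a'] -> ['b', 'd', 'e', 'a']
'd': index 1 in ['b', 'd', 'e', 'a'] -> ['d', 'b', 'e', 'a']
'a': index 3 in ['d', 'b', 'e', 'a'] -> ['a', 'd', 'b', 'e']
'd': index 1 in ['a', 'd', 'b', 'e'] -> ['d', 'a', 'b', 'e']
'b': index 2 in ['d', 'a', 'b', 'e'] -> ['b', 'd', 'a', 'e']
'a': index 2 in ['b', 'd', 'a', 'e'] -> ['a', 'b', 'd', 'e']
'e': index 3 in ['a', 'b', 'd', 'e'] -> ['e', 'a', 'b', 'd']


Output: [3, 3, 3, 0, 1, 3, 1, 2, 2, 3]


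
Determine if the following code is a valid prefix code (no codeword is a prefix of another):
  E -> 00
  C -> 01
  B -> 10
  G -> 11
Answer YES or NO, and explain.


Checking each pair (does one codeword prefix another?):
  E='00' vs C='01': no prefix
  E='00' vs B='10': no prefix
  E='00' vs G='11': no prefix
  C='01' vs E='00': no prefix
  C='01' vs B='10': no prefix
  C='01' vs G='11': no prefix
  B='10' vs E='00': no prefix
  B='10' vs C='01': no prefix
  B='10' vs G='11': no prefix
  G='11' vs E='00': no prefix
  G='11' vs C='01': no prefix
  G='11' vs B='10': no prefix
No violation found over all pairs.

YES -- this is a valid prefix code. No codeword is a prefix of any other codeword.


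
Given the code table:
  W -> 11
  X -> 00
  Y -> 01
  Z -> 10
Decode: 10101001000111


Decoding:
10 -> Z
10 -> Z
10 -> Z
01 -> Y
00 -> X
01 -> Y
11 -> W


Result: ZZZYXYW


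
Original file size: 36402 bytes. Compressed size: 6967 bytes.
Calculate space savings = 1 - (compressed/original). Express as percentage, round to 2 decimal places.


ratio = compressed/original = 6967/36402 = 0.191391
savings = 1 - ratio = 1 - 0.191391 = 0.808609
as a percentage: 0.808609 * 100 = 80.86%

Space savings = 1 - 6967/36402 = 80.86%


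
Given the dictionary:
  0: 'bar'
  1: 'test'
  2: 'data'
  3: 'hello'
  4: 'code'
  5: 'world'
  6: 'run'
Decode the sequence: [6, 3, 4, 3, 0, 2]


Look up each index in the dictionary:
  6 -> 'run'
  3 -> 'hello'
  4 -> 'code'
  3 -> 'hello'
  0 -> 'bar'
  2 -> 'data'

Decoded: "run hello code hello bar data"


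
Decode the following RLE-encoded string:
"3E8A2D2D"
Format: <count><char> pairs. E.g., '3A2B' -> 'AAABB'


Expanding each <count><char> pair:
  3E -> 'EEE'
  8A -> 'AAAAAAAA'
  2D -> 'DD'
  2D -> 'DD'

Decoded = EEEAAAAAAAADDDD


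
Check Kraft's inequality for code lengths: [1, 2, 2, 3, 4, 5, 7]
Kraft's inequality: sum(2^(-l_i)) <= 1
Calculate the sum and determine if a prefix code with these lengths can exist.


Sum = 2^(-1) + 2^(-2) + 2^(-2) + 2^(-3) + 2^(-4) + 2^(-5) + 2^(-7)
    = 0.5 + 0.25 + 0.25 + 0.125 + 0.0625 + 0.03125 + 0.0078125
    = 157/128 = 1.2265625
Since 1.2265625 > 1, Kraft's inequality is NOT satisfied.
A prefix code with these lengths CANNOT exist.

Kraft sum = 1.2265625. Not satisfied.


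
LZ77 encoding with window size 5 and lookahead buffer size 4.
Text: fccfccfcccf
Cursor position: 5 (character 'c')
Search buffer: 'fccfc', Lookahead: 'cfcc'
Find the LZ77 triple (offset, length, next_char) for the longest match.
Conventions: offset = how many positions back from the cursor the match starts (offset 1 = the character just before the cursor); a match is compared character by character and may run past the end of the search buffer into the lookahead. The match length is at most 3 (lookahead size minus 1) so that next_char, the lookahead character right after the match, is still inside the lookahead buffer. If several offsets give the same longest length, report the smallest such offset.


Try each offset into the search buffer:
  offset=1 (pos 4, char 'c'): match length 1
  offset=2 (pos 3, char 'f'): match length 0
  offset=3 (pos 2, char 'c'): match length 3
  offset=4 (pos 1, char 'c'): match length 1
  offset=5 (pos 0, char 'f'): match length 0
Longest match has length 3 at offset 3.
next_char = character at position 5 + 3 = 8 -> 'c'

Best match: offset=3, length=3 (matching 'cfc' starting at position 2)
LZ77 triple: (3, 3, 'c')


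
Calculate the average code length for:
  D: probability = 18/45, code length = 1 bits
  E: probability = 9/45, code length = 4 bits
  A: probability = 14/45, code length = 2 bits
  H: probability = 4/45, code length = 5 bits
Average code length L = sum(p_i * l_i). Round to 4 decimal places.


Weighted contributions p_i * l_i:
  D: (18/45) * 1 = 18/45
  E: (9/45) * 4 = 36/45
  A: (14/45) * 2 = 28/45
  H: (4/45) * 5 = 20/45
Sum = (18 + 36 + 28 + 20)/45 = 102/45

L = 102/45 = 2.2667 bits/symbol


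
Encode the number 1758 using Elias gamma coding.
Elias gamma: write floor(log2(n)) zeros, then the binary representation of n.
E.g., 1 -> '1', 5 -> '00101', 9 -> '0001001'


num_bits = floor(log2(1758)) + 1 = 11
leading_zeros = num_bits - 1 = 10
binary(1758) = 11011011110

Elias gamma(1758) = '0000000000' + '11011011110' = 000000000011011011110 (21 bits)


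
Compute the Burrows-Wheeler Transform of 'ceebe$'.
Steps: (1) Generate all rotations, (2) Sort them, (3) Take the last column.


Rotations (sorted):
  0: $ceebe -> last char: e
  1: be$cee -> last char: e
  2: ceebe$ -> last char: $
  3: e$ceeb -> last char: b
  4: ebe$ce -> last char: e
  5: eebe$c -> last char: c


BWT = ee$bec


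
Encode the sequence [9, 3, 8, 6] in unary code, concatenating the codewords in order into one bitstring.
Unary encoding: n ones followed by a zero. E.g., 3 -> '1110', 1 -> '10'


Encode each number as n ones followed by a terminating 0:
  9 -> 1111111110 (10 bits)
  3 -> 1110 (4 bits)
  8 -> 111111110 (9 bits)
  6 -> 1111110 (7 bits)
Total length = 10 + 4 + 9 + 7 = 30 bits.

Unary([9, 3, 8, 6]) = 111111111011101111111101111110 (30 bits)


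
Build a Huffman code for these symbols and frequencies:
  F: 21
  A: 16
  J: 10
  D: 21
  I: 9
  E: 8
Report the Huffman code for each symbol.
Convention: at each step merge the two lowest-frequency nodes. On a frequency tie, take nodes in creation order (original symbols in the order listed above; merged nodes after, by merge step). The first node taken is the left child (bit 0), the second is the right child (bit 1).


Huffman tree construction:
Step 1: Merge E(8) + I(9) = 17
Step 2: Merge J(10) + A(16) = 26
Step 3: Merge (E+I)(17) + F(21) = 38
Step 4: Merge D(21) + (J+A)(26) = 47
Step 5: Merge ((E+I)+F)(38) + (D+(J+A))(47) = 85
Read each symbol's code off the tree from the root (left child = 0, right child = 1).

Codes:
  F: 01 (length 2)
  A: 111 (length 3)
  J: 110 (length 3)
  D: 10 (length 2)
  I: 001 (length 3)
  E: 000 (length 3)
Average code length: 213/85 = 2.5059 bits/symbol


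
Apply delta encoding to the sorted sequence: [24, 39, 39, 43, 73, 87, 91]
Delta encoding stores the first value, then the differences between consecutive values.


First value: 24
Deltas:
  39 - 24 = 15
  39 - 39 = 0
  43 - 39 = 4
  73 - 43 = 30
  87 - 73 = 14
  91 - 87 = 4


Delta encoded: [24, 15, 0, 4, 30, 14, 4]


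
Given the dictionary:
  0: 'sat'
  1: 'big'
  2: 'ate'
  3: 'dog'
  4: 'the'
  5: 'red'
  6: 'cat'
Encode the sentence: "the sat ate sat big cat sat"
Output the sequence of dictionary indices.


Look up each word in the dictionary:
  'the' -> 4
  'sat' -> 0
  'ate' -> 2
  'sat' -> 0
  'big' -> 1
  'cat' -> 6
  'sat' -> 0

Encoded: [4, 0, 2, 0, 1, 6, 0]


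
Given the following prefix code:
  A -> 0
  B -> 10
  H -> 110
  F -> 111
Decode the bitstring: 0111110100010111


Decoding step by step:
Bits 0 -> A
Bits 111 -> F
Bits 110 -> H
Bits 10 -> B
Bits 0 -> A
Bits 0 -> A
Bits 10 -> B
Bits 111 -> F


Decoded message: AFHBAABF


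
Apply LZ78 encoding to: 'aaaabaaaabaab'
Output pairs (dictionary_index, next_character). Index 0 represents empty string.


LZ78 encoding steps:
Dictionary: {0: ''}
Step 1: w='' (idx 0), next='a' -> output (0, 'a'), add 'a' as idx 1
Step 2: w='a' (idx 1), next='a' -> output (1, 'a'), add 'aa' as idx 2
Step 3: w='a' (idx 1), next='b' -> output (1, 'b'), add 'ab' as idx 3
Step 4: w='aa' (idx 2), next='a' -> output (2, 'a'), add 'aaa' as idx 4
Step 5: w='ab' (idx 3), next='a' -> output (3, 'a'), add 'aba' as idx 5
Step 6: w='ab' (idx 3), end of input -> output (3, '')


Encoded: [(0, 'a'), (1, 'a'), (1, 'b'), (2, 'a'), (3, 'a'), (3, '')]


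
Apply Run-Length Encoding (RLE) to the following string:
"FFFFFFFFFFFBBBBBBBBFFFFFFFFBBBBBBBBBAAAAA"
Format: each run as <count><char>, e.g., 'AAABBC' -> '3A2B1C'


Scanning runs left to right:
  i=0: run of 'F' x 11 -> '11F'
  i=11: run of 'B' x 8 -> '8B'
  i=19: run of 'F' x 8 -> '8F'
  i=27: run of 'B' x 9 -> '9B'
  i=36: run of 'A' x 5 -> '5A'

RLE = 11F8B8F9B5A


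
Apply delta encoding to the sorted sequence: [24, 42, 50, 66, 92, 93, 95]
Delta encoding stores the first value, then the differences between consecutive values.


First value: 24
Deltas:
  42 - 24 = 18
  50 - 42 = 8
  66 - 50 = 16
  92 - 66 = 26
  93 - 92 = 1
  95 - 93 = 2


Delta encoded: [24, 18, 8, 16, 26, 1, 2]


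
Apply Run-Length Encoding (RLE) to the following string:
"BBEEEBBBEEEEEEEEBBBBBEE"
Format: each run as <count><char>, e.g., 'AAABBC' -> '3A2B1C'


Scanning runs left to right:
  i=0: run of 'B' x 2 -> '2B'
  i=2: run of 'E' x 3 -> '3E'
  i=5: run of 'B' x 3 -> '3B'
  i=8: run of 'E' x 8 -> '8E'
  i=16: run of 'B' x 5 -> '5B'
  i=21: run of 'E' x 2 -> '2E'

RLE = 2B3E3B8E5B2E


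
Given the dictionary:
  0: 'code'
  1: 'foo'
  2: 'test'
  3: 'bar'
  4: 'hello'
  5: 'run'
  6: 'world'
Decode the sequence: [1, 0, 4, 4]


Look up each index in the dictionary:
  1 -> 'foo'
  0 -> 'code'
  4 -> 'hello'
  4 -> 'hello'

Decoded: "foo code hello hello"


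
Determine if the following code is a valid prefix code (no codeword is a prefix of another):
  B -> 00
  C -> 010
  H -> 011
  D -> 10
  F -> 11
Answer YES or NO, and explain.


Checking each pair (does one codeword prefix another?):
  B='00' vs C='010': no prefix
  B='00' vs H='011': no prefix
  B='00' vs D='10': no prefix
  B='00' vs F='11': no prefix
  C='010' vs B='00': no prefix
  C='010' vs H='011': no prefix
  C='010' vs D='10': no prefix
  C='010' vs F='11': no prefix
  H='011' vs B='00': no prefix
  H='011' vs C='010': no prefix
  H='011' vs D='10': no prefix
  H='011' vs F='11': no prefix
  D='10' vs B='00': no prefix
  D='10' vs C='010': no prefix
  D='10' vs H='011': no prefix
  D='10' vs F='11': no prefix
  F='11' vs B='00': no prefix
  F='11' vs C='010': no prefix
  F='11' vs H='011': no prefix
  F='11' vs D='10': no prefix
No violation found over all pairs.

YES -- this is a valid prefix code. No codeword is a prefix of any other codeword.
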